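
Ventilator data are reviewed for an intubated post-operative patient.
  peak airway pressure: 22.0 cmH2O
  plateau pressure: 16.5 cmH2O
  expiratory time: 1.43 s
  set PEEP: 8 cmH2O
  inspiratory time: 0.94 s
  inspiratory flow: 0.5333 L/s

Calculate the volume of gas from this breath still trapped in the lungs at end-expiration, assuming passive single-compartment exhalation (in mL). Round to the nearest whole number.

Vt = flow × Ti = 0.5333 L/s × 0.94 s × 1000 mL/L = 501.3 mL.
R = (PIP − Pplat)/V̇ = (22.0 − 16.5) / 0.5333 = 5.5/0.5333 = 10.313 cmH2O·s/L.
C = Vt/(Pplat − PEEP) = 501.3 / (16.5 − 8) = 501.3/8.5 = 58.976 mL/cmH2O.
τ = R × C = 10.313 × 0.05898 L/cmH2O = 0.6083 s.
Fraction remaining = e^(−Te/τ) = e^(−1.43/0.6083) = 0.09529.
Trapped volume = 501.3 × 0.09529 = 47.769 mL.

48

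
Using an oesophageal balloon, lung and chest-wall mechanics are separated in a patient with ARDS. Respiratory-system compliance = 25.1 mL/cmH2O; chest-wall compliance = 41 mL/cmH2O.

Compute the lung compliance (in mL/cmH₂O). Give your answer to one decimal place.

1/CL = 1/Crs − 1/Ccw.
1/CL = 1/25.1 − 1/41 = 0.01545.
CL = 64.725 mL/cmH2O.

64.7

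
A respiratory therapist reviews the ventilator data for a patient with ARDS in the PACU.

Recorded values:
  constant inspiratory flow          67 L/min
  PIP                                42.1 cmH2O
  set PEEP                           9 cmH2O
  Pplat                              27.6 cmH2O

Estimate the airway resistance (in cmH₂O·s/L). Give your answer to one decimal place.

13.0

Flow: 67 L/min ÷ 60 = 1.1167 L/s.
Raw = (PIP − Pplat) / flow = (42.1 − 27.6) / 1.1167 = 14.5 / 1.1167 = 12.985 cmH2O·s/L.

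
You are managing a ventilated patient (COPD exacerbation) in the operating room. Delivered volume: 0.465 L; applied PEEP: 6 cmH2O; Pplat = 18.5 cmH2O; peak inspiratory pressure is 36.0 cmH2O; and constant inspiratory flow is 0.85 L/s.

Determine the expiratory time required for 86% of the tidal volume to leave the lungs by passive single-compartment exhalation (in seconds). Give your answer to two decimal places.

1.51

R = (PIP − Pplat)/V̇ = (36.0 − 18.5) / 0.85 = 17.5/0.85 = 20.588 cmH2O·s/L.
C = Vt/(Pplat − PEEP) = 465.0 / (18.5 − 6) = 465.0/12.5 = 37.2 mL/cmH2O.
τ = R × C = 20.588 × 0.0372 L/cmH2O = 0.7659 s.
t = −τ·ln(1 − 0.86) = −0.7659·ln(0.14) = 1.506 s.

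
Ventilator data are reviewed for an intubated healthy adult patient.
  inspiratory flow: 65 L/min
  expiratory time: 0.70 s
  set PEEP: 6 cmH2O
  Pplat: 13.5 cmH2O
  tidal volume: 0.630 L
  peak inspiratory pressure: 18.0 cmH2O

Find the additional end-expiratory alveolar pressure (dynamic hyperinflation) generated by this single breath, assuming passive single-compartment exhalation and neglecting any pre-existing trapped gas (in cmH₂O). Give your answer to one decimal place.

1.0

Flow: 65 L/min ÷ 60 = 1.0833 L/s.
R = (PIP − Pplat)/V̇ = (18.0 − 13.5) / 1.0833 = 4.5/1.0833 = 4.154 cmH2O·s/L.
C = Vt/(Pplat − PEEP) = 630.0 / (13.5 − 6) = 630.0/7.5 = 84.0 mL/cmH2O.
τ = R × C = 4.154 × 0.084 L/cmH2O = 0.3489 s.
Fraction remaining = e^(−Te/τ) = e^(−0.70/0.3489) = 0.1345; trapped volume = 630.0 × 0.1345 = 84.735 mL.
Additional alveolar pressure from trapping ≈ V_trapped / C = 84.735 / 84.0 = 1.009 cmH2O.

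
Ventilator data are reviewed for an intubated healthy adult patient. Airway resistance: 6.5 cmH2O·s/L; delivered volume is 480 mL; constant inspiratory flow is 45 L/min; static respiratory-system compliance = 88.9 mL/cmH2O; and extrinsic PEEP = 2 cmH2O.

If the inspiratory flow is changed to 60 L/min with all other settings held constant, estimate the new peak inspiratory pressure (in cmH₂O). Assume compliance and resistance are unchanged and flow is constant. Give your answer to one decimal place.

Flow: 45 L/min ÷ 60 = 0.75 L/s.
New flow: 60 L/min ÷ 60 = 1 L/s.
PIP = Vt/C + R·V̇ + PEEP (constant-flow equation of motion).
Only the resistive term changes: ΔPIP = R × ΔV̇ = 6.5 × (1 − 0.75) = 6.5 × 0.25 = 1.625 cmH2O.
Original PIP = 480/88.9 + 6.5×0.75 + 2 = 12.274 cmH2O; new PIP = 12.274 + (1.625) = 13.899 cmH2O.

13.9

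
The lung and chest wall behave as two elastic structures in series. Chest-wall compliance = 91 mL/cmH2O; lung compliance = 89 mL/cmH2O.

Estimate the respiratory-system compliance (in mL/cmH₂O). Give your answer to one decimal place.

Lung and chest wall are elastances in series: 1/Crs = 1/CL + 1/Ccw.
1/Crs = 1/89 + 1/91 = 0.02222.
Crs = 45.005 mL/cmH2O.

45.0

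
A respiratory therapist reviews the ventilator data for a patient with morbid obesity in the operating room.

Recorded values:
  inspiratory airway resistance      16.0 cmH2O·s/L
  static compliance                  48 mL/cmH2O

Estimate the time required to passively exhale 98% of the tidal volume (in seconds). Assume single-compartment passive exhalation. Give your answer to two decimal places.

τ = R × C = 16.0 × 48 mL/cmH2O = 16.0 × 0.048 L/cmH2O = 0.768 s.
Exhaled fraction f = 1 − e^(−t/τ) → t = −τ·ln(1 − f) = −0.768·ln(0.02) = 3.004 s.

3.00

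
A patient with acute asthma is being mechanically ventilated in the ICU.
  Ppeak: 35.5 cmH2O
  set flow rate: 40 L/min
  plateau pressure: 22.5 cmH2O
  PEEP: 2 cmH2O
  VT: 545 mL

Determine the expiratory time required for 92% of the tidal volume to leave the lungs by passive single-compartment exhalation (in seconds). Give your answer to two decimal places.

1.31

Flow: 40 L/min ÷ 60 = 0.6667 L/s.
R = (PIP − Pplat)/V̇ = (35.5 − 22.5) / 0.6667 = 13.0/0.6667 = 19.499 cmH2O·s/L.
C = Vt/(Pplat − PEEP) = 545.0 / (22.5 − 2) = 545.0/20.5 = 26.585 mL/cmH2O.
τ = R × C = 19.499 × 0.02659 L/cmH2O = 0.5185 s.
t = −τ·ln(1 − 0.92) = −0.5185·ln(0.08) = 1.31 s.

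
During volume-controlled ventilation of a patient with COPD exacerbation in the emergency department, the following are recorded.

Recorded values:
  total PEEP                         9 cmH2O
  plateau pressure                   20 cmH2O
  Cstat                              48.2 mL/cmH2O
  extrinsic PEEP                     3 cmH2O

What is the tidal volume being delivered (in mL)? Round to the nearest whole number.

End-expiratory occlusion gives total PEEP = 9 cmH2O (intrinsic PEEP = 9 − 3 = 6). Use total PEEP for the elastic gradient.
Vt = Cstat × (Pplat − PEEPtotal) = 48.2 × (20 − 9) = 48.2 × 11.0 = 530.2 mL.

530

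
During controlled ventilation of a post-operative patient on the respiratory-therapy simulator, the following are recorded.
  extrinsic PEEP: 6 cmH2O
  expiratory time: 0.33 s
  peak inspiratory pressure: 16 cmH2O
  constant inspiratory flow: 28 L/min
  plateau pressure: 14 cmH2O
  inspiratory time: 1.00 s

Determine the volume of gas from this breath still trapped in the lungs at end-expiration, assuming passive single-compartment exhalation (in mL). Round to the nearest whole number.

Flow: 28 L/min ÷ 60 = 0.4667 L/s.
Vt = flow × Ti = 0.4667 L/s × 1.00 s × 1000 mL/L = 466.7 mL.
R = (PIP − Pplat)/V̇ = (16 − 14) / 0.4667 = 2.0/0.4667 = 4.285 cmH2O·s/L.
C = Vt/(Pplat − PEEP) = 466.7 / (14 − 6) = 466.7/8.0 = 58.338 mL/cmH2O.
τ = R × C = 4.285 × 0.05834 L/cmH2O = 0.25 s.
Fraction remaining = e^(−Te/τ) = e^(−0.33/0.25) = 0.2671.
Trapped volume = 466.7 × 0.2671 = 124.66 mL.

125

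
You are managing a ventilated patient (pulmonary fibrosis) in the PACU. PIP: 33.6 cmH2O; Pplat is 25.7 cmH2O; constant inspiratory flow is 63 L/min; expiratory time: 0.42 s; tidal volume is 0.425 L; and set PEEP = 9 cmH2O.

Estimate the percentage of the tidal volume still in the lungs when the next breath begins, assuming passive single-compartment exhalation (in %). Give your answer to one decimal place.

Flow: 63 L/min ÷ 60 = 1.05 L/s.
R = (PIP − Pplat)/V̇ = (33.6 − 25.7) / 1.05 = 7.9/1.05 = 7.524 cmH2O·s/L.
C = Vt/(Pplat − PEEP) = 425.0 / (25.7 − 9) = 425.0/16.7 = 25.449 mL/cmH2O.
τ = R × C = 7.524 × 0.02545 L/cmH2O = 0.1915 s.
Fraction remaining at end-expiration = e^(−Te/τ) = e^(−0.42/0.1915) = 0.1116 → 11.16%.

11.2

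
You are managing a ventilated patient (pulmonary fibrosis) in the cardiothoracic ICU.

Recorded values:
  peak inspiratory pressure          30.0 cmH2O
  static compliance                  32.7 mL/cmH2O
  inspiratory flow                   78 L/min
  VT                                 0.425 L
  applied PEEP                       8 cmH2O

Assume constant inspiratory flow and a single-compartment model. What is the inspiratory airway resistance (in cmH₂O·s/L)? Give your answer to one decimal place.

Flow: 78 L/min ÷ 60 = 1.3 L/s.
Equation of motion (constant flow): PIP = Vt/C + R·V̇ + PEEP.
R·V̇ = PIP − Vt/C − PEEP = 30.0 − 425/32.7 − 8 = 30.0 − 12.997 − 8 = 9.003 cmH2O.
R = 9.003 / 1.3 = 6.925 cmH2O·s/L.

6.9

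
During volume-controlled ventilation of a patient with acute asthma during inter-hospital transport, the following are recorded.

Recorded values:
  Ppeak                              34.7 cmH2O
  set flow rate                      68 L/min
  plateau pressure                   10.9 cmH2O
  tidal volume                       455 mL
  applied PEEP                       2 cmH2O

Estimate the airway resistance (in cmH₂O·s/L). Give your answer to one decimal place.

21.0

Flow: 68 L/min ÷ 60 = 1.1333 L/s.
Raw = (PIP − Pplat) / flow = (34.7 − 10.9) / 1.1333 = 23.8 / 1.1333 = 21.001 cmH2O·s/L.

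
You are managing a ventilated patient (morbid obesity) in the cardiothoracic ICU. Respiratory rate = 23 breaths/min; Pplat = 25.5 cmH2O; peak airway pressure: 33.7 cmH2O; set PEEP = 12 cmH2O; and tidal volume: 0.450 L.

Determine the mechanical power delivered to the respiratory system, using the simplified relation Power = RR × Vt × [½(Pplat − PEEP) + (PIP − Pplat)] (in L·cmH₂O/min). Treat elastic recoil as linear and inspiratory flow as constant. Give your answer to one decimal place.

Per-breath work = Vt × [½(Pplat−PEEP) + (PIP−Pplat)] = 0.450 × [0.5×13.5 + 8.2] = 0.450 × 14.95 = 6.728 L·cmH2O.
Power = 23 × 6.728 = 154.74 L·cmH2O/min.

154.7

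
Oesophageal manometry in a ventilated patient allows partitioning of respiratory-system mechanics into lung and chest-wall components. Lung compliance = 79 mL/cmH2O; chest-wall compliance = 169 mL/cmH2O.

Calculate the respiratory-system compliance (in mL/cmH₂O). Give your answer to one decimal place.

Lung and chest wall are elastances in series: 1/Crs = 1/CL + 1/Ccw.
1/Crs = 1/79 + 1/169 = 0.01858.
Crs = 53.821 mL/cmH2O.

53.8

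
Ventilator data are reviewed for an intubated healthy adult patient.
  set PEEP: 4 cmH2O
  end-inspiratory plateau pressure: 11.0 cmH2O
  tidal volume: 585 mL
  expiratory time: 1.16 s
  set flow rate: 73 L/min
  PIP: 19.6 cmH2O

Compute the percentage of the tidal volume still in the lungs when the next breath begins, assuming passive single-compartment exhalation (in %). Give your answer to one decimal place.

Flow: 73 L/min ÷ 60 = 1.2167 L/s.
R = (PIP − Pplat)/V̇ = (19.6 − 11.0) / 1.2167 = 8.6/1.2167 = 7.068 cmH2O·s/L.
C = Vt/(Pplat − PEEP) = 585.0 / (11.0 − 4) = 585.0/7.0 = 83.571 mL/cmH2O.
τ = R × C = 7.068 × 0.08357 L/cmH2O = 0.5907 s.
Fraction remaining at end-expiration = e^(−Te/τ) = e^(−1.16/0.5907) = 0.1403 → 14.03%.

14.0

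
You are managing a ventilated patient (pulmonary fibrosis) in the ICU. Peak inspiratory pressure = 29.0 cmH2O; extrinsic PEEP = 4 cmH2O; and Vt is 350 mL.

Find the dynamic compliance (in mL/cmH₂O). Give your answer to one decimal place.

14.0

Dynamic compliance = Vt / (PIP − PEEP) = 350 / (29.0 − 4) = 350 / 25.0 = 14.0 mL/cmH2O.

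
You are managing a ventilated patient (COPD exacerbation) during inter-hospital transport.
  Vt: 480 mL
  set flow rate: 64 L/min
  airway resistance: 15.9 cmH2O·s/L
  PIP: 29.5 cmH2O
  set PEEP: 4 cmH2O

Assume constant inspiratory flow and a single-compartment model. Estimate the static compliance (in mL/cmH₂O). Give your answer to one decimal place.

56.2

Flow: 64 L/min ÷ 60 = 1.0667 L/s.
Equation of motion (constant flow): PIP = Vt/C + R·V̇ + PEEP.
Vt/C = PIP − R·V̇ − PEEP = 29.5 − 15.9×1.0667 − 4 = 29.5 − 16.961 − 4 = 8.539 cmH2O.
C = Vt / 8.539 = 480 / 8.539 = 56.213 mL/cmH2O.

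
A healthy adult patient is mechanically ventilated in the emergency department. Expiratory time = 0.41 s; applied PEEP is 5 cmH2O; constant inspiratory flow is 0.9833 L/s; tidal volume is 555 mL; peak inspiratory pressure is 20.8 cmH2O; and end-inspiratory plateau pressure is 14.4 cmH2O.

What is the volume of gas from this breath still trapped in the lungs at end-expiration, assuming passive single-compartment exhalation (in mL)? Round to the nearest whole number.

191

R = (PIP − Pplat)/V̇ = (20.8 − 14.4) / 0.9833 = 6.4/0.9833 = 6.509 cmH2O·s/L.
C = Vt/(Pplat − PEEP) = 555.0 / (14.4 − 5) = 555.0/9.4 = 59.043 mL/cmH2O.
τ = R × C = 6.509 × 0.05904 L/cmH2O = 0.3843 s.
Fraction remaining = e^(−Te/τ) = e^(−0.41/0.3843) = 0.3441.
Trapped volume = 555.0 × 0.3441 = 190.98 mL.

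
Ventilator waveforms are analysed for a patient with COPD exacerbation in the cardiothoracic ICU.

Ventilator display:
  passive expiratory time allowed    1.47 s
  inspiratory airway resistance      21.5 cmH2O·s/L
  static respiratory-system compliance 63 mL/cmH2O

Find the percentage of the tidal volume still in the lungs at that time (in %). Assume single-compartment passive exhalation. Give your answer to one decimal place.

τ = R × C = 21.5 × 63 mL/cmH2O = 21.5 × 0.063 L/cmH2O = 1.355 s.
Passive exhalation: V(t)/V₀ = e^(−t/τ) = e^(−1.47/1.355) = 0.3379.
Fraction remaining = 0.3379 → 33.79%.

33.8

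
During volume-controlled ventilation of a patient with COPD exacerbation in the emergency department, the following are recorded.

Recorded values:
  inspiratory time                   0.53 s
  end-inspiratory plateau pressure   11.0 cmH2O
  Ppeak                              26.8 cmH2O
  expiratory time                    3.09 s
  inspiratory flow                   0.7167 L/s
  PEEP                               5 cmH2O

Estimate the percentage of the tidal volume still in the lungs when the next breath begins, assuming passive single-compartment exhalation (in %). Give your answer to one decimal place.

Vt = flow × Ti = 0.7167 L/s × 0.53 s × 1000 mL/L = 379.85 mL.
R = (PIP − Pplat)/V̇ = (26.8 − 11.0) / 0.7167 = 15.8/0.7167 = 22.045 cmH2O·s/L.
C = Vt/(Pplat − PEEP) = 379.85 / (11.0 − 5) = 379.85/6.0 = 63.308 mL/cmH2O.
τ = R × C = 22.045 × 0.06331 L/cmH2O = 1.396 s.
Fraction remaining at end-expiration = e^(−Te/τ) = e^(−3.09/1.396) = 0.1093 → 10.93%.

10.9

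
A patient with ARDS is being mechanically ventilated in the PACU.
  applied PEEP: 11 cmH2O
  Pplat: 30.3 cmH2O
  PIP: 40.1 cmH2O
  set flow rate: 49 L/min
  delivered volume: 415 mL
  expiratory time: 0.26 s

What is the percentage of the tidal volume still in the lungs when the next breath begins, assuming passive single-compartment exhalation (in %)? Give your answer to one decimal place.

Flow: 49 L/min ÷ 60 = 0.8167 L/s.
R = (PIP − Pplat)/V̇ = (40.1 − 30.3) / 0.8167 = 9.8/0.8167 = 12.0 cmH2O·s/L.
C = Vt/(Pplat − PEEP) = 415.0 / (30.3 − 11) = 415.0/19.3 = 21.503 mL/cmH2O.
τ = R × C = 12.0 × 0.0215 L/cmH2O = 0.258 s.
Fraction remaining at end-expiration = e^(−Te/τ) = e^(−0.26/0.258) = 0.365 → 36.5%.

36.5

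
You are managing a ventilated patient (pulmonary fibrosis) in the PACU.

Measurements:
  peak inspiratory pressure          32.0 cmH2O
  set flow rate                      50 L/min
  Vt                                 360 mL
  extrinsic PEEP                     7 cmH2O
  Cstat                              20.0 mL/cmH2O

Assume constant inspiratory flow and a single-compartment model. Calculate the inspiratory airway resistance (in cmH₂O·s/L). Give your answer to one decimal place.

Flow: 50 L/min ÷ 60 = 0.8333 L/s.
Equation of motion (constant flow): PIP = Vt/C + R·V̇ + PEEP.
R·V̇ = PIP − Vt/C − PEEP = 32.0 − 360/20.0 − 7 = 32.0 − 18.0 − 7 = 7.0 cmH2O.
R = 7.0 / 0.8333 = 8.4 cmH2O·s/L.

8.4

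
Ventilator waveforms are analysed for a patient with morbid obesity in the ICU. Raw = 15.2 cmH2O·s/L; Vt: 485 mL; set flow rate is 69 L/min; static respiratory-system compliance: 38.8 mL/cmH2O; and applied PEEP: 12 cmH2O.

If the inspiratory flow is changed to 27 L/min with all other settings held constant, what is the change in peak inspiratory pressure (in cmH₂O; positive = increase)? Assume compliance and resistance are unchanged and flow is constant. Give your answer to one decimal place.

-10.6

Flow: 69 L/min ÷ 60 = 1.15 L/s.
New flow: 27 L/min ÷ 60 = 0.45 L/s.
PIP = Vt/C + R·V̇ + PEEP (constant-flow equation of motion).
Only the resistive term changes: ΔPIP = R × ΔV̇ = 15.2 × (0.45 − 1.15) = 15.2 × -0.7 = -10.64 cmH2O.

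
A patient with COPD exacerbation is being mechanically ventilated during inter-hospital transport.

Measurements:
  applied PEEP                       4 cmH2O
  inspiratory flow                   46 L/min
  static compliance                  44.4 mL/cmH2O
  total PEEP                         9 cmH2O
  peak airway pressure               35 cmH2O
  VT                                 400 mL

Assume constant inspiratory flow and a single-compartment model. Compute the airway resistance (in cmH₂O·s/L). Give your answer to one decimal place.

Flow: 46 L/min ÷ 60 = 0.7667 L/s.
Total PEEP = 9 cmH2O (set 4 + intrinsic 5); this is the baseline alveolar pressure.
Equation of motion (constant flow): PIP = Vt/C + R·V̇ + PEEP.
R·V̇ = PIP − Vt/C − PEEP = 35 − 400/44.4 − 9 = 35 − 9.009 − 9 = 16.991 cmH2O.
R = 16.991 / 0.7667 = 22.161 cmH2O·s/L.

22.2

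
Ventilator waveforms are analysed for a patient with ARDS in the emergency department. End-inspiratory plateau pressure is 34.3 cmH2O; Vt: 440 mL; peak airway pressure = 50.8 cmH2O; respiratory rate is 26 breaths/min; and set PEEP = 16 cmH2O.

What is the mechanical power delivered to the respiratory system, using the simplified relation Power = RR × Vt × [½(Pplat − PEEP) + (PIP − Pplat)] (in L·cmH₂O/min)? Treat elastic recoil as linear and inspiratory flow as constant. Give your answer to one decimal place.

293.4

Per-breath work = Vt × [½(Pplat−PEEP) + (PIP−Pplat)] = 0.440 × [0.5×18.3 + 16.5] = 0.440 × 25.65 = 11.286 L·cmH2O.
Power = 26 × 11.286 = 293.44 L·cmH2O/min.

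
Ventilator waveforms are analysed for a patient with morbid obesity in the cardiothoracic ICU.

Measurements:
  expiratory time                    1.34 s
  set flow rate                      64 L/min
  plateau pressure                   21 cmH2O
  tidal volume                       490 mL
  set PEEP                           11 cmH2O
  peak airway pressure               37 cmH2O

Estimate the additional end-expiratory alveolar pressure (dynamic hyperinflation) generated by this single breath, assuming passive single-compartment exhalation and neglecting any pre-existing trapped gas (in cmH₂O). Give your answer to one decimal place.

Flow: 64 L/min ÷ 60 = 1.0667 L/s.
R = (PIP − Pplat)/V̇ = (37 − 21) / 1.0667 = 16.0/1.0667 = 15.0 cmH2O·s/L.
C = Vt/(Pplat − PEEP) = 490.0 / (21 − 11) = 490.0/10.0 = 49.0 mL/cmH2O.
τ = R × C = 15.0 × 0.049 L/cmH2O = 0.735 s.
Fraction remaining = e^(−Te/τ) = e^(−1.34/0.735) = 0.1615; trapped volume = 490.0 × 0.1615 = 79.135 mL.
Additional alveolar pressure from trapping ≈ V_trapped / C = 79.135 / 49.0 = 1.615 cmH2O.

1.6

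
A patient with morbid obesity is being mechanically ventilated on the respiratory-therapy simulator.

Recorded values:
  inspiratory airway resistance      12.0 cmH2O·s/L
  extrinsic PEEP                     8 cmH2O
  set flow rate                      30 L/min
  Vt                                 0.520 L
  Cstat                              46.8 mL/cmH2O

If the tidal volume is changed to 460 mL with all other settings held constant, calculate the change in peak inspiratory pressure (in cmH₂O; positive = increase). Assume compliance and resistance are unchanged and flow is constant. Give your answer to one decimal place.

-1.3

PIP = Vt/C + R·V̇ + PEEP (constant-flow equation of motion).
Only the elastic term changes: ΔPIP = ΔVt / C = (460 − 520) / 46.8 = -1.282 cmH2O.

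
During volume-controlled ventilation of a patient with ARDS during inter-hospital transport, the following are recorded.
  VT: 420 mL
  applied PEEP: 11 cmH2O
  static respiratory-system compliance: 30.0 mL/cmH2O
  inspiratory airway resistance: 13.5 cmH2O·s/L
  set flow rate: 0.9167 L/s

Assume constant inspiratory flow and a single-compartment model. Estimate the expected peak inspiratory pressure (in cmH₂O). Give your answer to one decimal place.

37.4

Equation of motion (constant flow): PIP = Vt/C + R·V̇ + PEEP.
PIP = 420/30.0 + 13.5×0.9167 + 11 = 14.0 + 12.375 + 11 = 37.375 cmH2O.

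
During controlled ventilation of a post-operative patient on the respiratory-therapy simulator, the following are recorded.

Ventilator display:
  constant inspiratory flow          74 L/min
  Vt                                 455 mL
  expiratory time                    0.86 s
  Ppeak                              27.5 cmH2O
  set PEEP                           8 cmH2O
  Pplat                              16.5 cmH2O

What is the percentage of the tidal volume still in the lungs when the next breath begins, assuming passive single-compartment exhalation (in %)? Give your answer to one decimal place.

16.5

Flow: 74 L/min ÷ 60 = 1.2333 L/s.
R = (PIP − Pplat)/V̇ = (27.5 − 16.5) / 1.2333 = 11.0/1.2333 = 8.919 cmH2O·s/L.
C = Vt/(Pplat − PEEP) = 455.0 / (16.5 − 8) = 455.0/8.5 = 53.529 mL/cmH2O.
τ = R × C = 8.919 × 0.05353 L/cmH2O = 0.4774 s.
Fraction remaining at end-expiration = e^(−Te/τ) = e^(−0.86/0.4774) = 0.1651 → 16.51%.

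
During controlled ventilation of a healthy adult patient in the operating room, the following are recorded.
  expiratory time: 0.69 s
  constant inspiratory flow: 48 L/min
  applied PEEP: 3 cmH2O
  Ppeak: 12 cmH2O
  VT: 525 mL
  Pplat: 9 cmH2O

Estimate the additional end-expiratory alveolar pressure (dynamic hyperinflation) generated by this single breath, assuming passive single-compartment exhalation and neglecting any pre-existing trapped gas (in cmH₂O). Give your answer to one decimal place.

0.7

Flow: 48 L/min ÷ 60 = 0.8 L/s.
R = (PIP − Pplat)/V̇ = (12 − 9) / 0.8 = 3.0/0.8 = 3.75 cmH2O·s/L.
C = Vt/(Pplat − PEEP) = 525.0 / (9 − 3) = 525.0/6.0 = 87.5 mL/cmH2O.
τ = R × C = 3.75 × 0.0875 L/cmH2O = 0.3281 s.
Fraction remaining = e^(−Te/τ) = e^(−0.69/0.3281) = 0.1221; trapped volume = 525.0 × 0.1221 = 64.103 mL.
Additional alveolar pressure from trapping ≈ V_trapped / C = 64.103 / 87.5 = 0.7326 cmH2O.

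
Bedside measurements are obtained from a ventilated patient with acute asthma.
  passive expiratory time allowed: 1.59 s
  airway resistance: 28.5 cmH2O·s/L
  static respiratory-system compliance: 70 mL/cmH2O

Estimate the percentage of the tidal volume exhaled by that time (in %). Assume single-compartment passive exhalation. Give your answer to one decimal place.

54.9

τ = R × C = 28.5 × 70 mL/cmH2O = 28.5 × 0.070 L/cmH2O = 1.995 s.
Passive exhalation: V(t)/V₀ = e^(−t/τ) = e^(−1.59/1.995) = 0.4507.
Fraction exhaled = 1 − 0.4507 = 0.5493 → 54.93%.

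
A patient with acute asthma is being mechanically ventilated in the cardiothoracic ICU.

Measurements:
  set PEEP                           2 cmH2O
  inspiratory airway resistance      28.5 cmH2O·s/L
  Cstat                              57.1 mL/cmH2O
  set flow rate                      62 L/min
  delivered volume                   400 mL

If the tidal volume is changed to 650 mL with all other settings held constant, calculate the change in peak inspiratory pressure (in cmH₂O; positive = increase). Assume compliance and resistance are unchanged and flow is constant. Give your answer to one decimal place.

4.4

PIP = Vt/C + R·V̇ + PEEP (constant-flow equation of motion).
Only the elastic term changes: ΔPIP = ΔVt / C = (650 − 400) / 57.1 = 4.378 cmH2O.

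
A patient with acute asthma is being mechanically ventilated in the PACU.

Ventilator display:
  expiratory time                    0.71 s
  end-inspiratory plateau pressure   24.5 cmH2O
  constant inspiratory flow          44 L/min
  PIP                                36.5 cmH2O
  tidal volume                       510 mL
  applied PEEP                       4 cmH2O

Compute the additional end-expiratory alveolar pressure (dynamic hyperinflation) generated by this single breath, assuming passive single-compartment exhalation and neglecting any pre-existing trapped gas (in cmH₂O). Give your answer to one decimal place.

Flow: 44 L/min ÷ 60 = 0.7333 L/s.
R = (PIP − Pplat)/V̇ = (36.5 − 24.5) / 0.7333 = 12.0/0.7333 = 16.364 cmH2O·s/L.
C = Vt/(Pplat − PEEP) = 510.0 / (24.5 − 4) = 510.0/20.5 = 24.878 mL/cmH2O.
τ = R × C = 16.364 × 0.02488 L/cmH2O = 0.4071 s.
Fraction remaining = e^(−Te/τ) = e^(−0.71/0.4071) = 0.1748; trapped volume = 510.0 × 0.1748 = 89.148 mL.
Additional alveolar pressure from trapping ≈ V_trapped / C = 89.148 / 24.878 = 3.583 cmH2O.

3.6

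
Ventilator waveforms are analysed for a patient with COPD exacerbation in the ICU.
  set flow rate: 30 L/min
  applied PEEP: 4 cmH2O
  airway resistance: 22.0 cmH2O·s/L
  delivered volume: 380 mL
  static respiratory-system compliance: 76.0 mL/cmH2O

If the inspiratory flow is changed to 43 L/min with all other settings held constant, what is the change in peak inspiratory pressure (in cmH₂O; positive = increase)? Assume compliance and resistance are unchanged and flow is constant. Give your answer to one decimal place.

4.8

Flow: 30 L/min ÷ 60 = 0.5 L/s.
New flow: 43 L/min ÷ 60 = 0.7167 L/s.
PIP = Vt/C + R·V̇ + PEEP (constant-flow equation of motion).
Only the resistive term changes: ΔPIP = R × ΔV̇ = 22.0 × (0.7167 − 0.5) = 22.0 × 0.2167 = 4.767 cmH2O.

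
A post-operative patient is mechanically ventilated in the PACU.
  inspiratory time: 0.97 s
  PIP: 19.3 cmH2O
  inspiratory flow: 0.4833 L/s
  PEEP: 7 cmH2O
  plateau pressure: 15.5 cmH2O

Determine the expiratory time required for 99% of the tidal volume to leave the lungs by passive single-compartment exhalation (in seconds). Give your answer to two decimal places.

2.00

Vt = flow × Ti = 0.4833 L/s × 0.97 s × 1000 mL/L = 468.8 mL.
R = (PIP − Pplat)/V̇ = (19.3 − 15.5) / 0.4833 = 3.8/0.4833 = 7.863 cmH2O·s/L.
C = Vt/(Pplat − PEEP) = 468.8 / (15.5 − 7) = 468.8/8.5 = 55.153 mL/cmH2O.
τ = R × C = 7.863 × 0.05515 L/cmH2O = 0.4336 s.
t = −τ·ln(1 − 0.99) = −0.4336·ln(0.01) = 1.997 s.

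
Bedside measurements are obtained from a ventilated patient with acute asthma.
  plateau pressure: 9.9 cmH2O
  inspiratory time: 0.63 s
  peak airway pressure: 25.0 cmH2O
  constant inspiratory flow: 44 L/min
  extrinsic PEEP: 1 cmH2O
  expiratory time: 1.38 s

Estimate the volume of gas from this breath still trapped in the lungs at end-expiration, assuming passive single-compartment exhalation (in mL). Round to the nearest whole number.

Flow: 44 L/min ÷ 60 = 0.7333 L/s.
Vt = flow × Ti = 0.7333 L/s × 0.63 s × 1000 mL/L = 461.98 mL.
R = (PIP − Pplat)/V̇ = (25.0 − 9.9) / 0.7333 = 15.1/0.7333 = 20.592 cmH2O·s/L.
C = Vt/(Pplat − PEEP) = 461.98 / (9.9 − 1) = 461.98/8.9 = 51.908 mL/cmH2O.
τ = R × C = 20.592 × 0.05191 L/cmH2O = 1.069 s.
Fraction remaining = e^(−Te/τ) = e^(−1.38/1.069) = 0.275.
Trapped volume = 461.98 × 0.275 = 127.04 mL.

127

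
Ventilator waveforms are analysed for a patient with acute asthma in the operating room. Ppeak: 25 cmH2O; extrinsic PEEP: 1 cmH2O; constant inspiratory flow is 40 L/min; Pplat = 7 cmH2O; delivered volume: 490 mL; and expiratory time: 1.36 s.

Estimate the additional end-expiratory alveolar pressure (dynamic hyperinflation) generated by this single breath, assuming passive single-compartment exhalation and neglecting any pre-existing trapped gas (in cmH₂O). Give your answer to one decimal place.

3.2

Flow: 40 L/min ÷ 60 = 0.6667 L/s.
R = (PIP − Pplat)/V̇ = (25 − 7) / 0.6667 = 18.0/0.6667 = 26.999 cmH2O·s/L.
C = Vt/(Pplat − PEEP) = 490.0 / (7 − 1) = 490.0/6.0 = 81.667 mL/cmH2O.
τ = R × C = 26.999 × 0.08167 L/cmH2O = 2.205 s.
Fraction remaining = e^(−Te/τ) = e^(−1.36/2.205) = 0.5397; trapped volume = 490.0 × 0.5397 = 264.45 mL.
Additional alveolar pressure from trapping ≈ V_trapped / C = 264.45 / 81.667 = 3.238 cmH2O.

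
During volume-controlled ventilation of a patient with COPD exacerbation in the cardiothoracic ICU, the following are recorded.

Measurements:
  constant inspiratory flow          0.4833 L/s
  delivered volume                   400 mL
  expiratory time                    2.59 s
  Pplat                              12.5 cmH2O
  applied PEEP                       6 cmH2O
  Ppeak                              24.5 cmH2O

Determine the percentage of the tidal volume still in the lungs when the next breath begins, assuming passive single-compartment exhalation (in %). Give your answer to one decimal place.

R = (PIP − Pplat)/V̇ = (24.5 − 12.5) / 0.4833 = 12.0/0.4833 = 24.829 cmH2O·s/L.
C = Vt/(Pplat − PEEP) = 400.0 / (12.5 − 6) = 400.0/6.5 = 61.538 mL/cmH2O.
τ = R × C = 24.829 × 0.06154 L/cmH2O = 1.528 s.
Fraction remaining at end-expiration = e^(−Te/τ) = e^(−2.59/1.528) = 0.1836 → 18.36%.

18.4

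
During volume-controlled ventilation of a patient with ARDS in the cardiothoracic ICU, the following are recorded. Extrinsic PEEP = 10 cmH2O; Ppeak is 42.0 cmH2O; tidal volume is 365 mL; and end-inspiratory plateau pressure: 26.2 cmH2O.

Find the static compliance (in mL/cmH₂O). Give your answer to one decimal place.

22.5

Cstat = Vt / (Pplat − PEEP) = 365 / (26.2 − 10) = 365 / 16.2 = 22.531 mL/cmH2O.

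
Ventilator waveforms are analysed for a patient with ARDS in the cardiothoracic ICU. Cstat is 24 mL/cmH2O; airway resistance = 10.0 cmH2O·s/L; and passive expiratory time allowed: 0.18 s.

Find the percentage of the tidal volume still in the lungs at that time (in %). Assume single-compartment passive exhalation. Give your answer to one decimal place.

47.2

τ = R × C = 10.0 × 24 mL/cmH2O = 10.0 × 0.024 L/cmH2O = 0.24 s.
Passive exhalation: V(t)/V₀ = e^(−t/τ) = e^(−0.18/0.24) = 0.4724.
Fraction remaining = 0.4724 → 47.24%.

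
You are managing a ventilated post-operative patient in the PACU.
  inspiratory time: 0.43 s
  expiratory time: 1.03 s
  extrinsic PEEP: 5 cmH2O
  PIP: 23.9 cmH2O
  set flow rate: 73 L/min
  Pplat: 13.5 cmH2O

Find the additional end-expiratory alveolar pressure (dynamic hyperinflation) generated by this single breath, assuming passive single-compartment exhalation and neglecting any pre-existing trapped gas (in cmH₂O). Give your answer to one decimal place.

Flow: 73 L/min ÷ 60 = 1.2167 L/s.
Vt = flow × Ti = 1.2167 L/s × 0.43 s × 1000 mL/L = 523.18 mL.
R = (PIP − Pplat)/V̇ = (23.9 − 13.5) / 1.2167 = 10.4/1.2167 = 8.548 cmH2O·s/L.
C = Vt/(Pplat − PEEP) = 523.18 / (13.5 − 5) = 523.18/8.5 = 61.551 mL/cmH2O.
τ = R × C = 8.548 × 0.06155 L/cmH2O = 0.5261 s.
Fraction remaining = e^(−Te/τ) = e^(−1.03/0.5261) = 0.1412; trapped volume = 523.18 × 0.1412 = 73.873 mL.
Additional alveolar pressure from trapping ≈ V_trapped / C = 73.873 / 61.551 = 1.2 cmH2O.

1.2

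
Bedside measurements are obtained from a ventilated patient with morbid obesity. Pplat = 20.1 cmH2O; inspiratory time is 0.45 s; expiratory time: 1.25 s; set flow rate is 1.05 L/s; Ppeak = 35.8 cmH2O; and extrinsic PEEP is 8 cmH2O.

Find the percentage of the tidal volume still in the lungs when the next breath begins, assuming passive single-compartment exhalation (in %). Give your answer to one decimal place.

11.8

Vt = flow × Ti = 1.05 L/s × 0.45 s × 1000 mL/L = 472.5 mL.
R = (PIP − Pplat)/V̇ = (35.8 − 20.1) / 1.05 = 15.7/1.05 = 14.952 cmH2O·s/L.
C = Vt/(Pplat − PEEP) = 472.5 / (20.1 − 8) = 472.5/12.1 = 39.05 mL/cmH2O.
τ = R × C = 14.952 × 0.03905 L/cmH2O = 0.5839 s.
Fraction remaining at end-expiration = e^(−Te/τ) = e^(−1.25/0.5839) = 0.1176 → 11.76%.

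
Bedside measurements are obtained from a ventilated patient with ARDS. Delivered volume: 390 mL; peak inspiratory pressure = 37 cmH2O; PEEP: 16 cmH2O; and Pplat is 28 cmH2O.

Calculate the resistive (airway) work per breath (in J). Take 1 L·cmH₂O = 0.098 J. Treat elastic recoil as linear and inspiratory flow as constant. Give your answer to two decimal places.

With constant inspiratory flow the resistive pressure is constant at PIP − Pplat = 37 − 28 = 9.0 cmH2O, so resistive work = 9.0 × 0.390 = 3.51 L·cmH2O.
× 0.098 J/(L·cmH2O) → 0.344 J.

0.34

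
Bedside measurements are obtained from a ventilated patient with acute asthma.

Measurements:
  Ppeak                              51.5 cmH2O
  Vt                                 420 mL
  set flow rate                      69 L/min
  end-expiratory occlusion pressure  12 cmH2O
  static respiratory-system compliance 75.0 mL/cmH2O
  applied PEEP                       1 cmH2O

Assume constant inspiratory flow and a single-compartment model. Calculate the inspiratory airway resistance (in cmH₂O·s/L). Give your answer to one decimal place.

29.5

Flow: 69 L/min ÷ 60 = 1.15 L/s.
Total PEEP = 12 cmH2O (set 1 + intrinsic 11); this is the baseline alveolar pressure.
Equation of motion (constant flow): PIP = Vt/C + R·V̇ + PEEP.
R·V̇ = PIP − Vt/C − PEEP = 51.5 − 420/75.0 − 12 = 51.5 − 5.6 − 12 = 33.9 cmH2O.
R = 33.9 / 1.15 = 29.478 cmH2O·s/L.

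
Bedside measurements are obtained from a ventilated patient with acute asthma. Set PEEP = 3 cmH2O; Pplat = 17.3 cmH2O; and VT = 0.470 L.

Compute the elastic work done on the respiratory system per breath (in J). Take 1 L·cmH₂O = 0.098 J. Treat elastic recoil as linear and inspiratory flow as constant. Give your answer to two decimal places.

0.33

Elastic work ≈ ½ × (Pplat − PEEP) × Vt = 0.5 × (17.3 − 3) × 0.470 L = 0.5 × 14.3 × 0.470 = 3.361 L·cmH2O.
× 0.098 J/(L·cmH2O) → 0.3294 J.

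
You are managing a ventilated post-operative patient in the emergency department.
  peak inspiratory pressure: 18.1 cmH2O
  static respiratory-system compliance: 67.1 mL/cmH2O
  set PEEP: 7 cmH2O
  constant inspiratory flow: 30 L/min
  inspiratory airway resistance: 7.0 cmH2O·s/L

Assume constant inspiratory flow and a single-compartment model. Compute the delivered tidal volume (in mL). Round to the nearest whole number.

510

Flow: 30 L/min ÷ 60 = 0.5 L/s.
Equation of motion (constant flow): PIP = Vt/C + R·V̇ + PEEP.
Vt/C = PIP − R·V̇ − PEEP = 18.1 − 3.5 − 7 = 7.6 cmH2O.
Vt = C × 7.6 = 67.1 × 7.6 = 509.96 mL.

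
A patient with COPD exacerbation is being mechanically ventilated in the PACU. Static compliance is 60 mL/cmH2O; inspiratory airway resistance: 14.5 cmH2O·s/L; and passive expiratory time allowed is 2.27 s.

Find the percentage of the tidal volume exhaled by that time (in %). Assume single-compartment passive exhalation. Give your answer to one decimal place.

92.6

τ = R × C = 14.5 × 60 mL/cmH2O = 14.5 × 0.060 L/cmH2O = 0.87 s.
Passive exhalation: V(t)/V₀ = e^(−t/τ) = e^(−2.27/0.87) = 0.07359.
Fraction exhaled = 1 − 0.07359 = 0.9264 → 92.64%.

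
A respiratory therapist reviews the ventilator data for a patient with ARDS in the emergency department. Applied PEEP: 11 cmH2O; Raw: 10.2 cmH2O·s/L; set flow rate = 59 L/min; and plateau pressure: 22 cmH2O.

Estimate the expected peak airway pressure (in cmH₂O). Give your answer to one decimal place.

Flow: 59 L/min ÷ 60 = 0.9833 L/s.
PIP = Pplat + Raw × flow = 22 + 10.2 × 0.9833 = 22 + 10.03 = 32.03 cmH2O.

32.0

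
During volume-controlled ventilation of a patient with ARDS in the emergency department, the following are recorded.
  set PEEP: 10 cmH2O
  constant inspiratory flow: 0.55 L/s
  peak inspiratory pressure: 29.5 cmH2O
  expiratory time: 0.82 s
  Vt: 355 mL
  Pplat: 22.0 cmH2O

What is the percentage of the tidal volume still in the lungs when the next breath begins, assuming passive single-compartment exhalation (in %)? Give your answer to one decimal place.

R = (PIP − Pplat)/V̇ = (29.5 − 22.0) / 0.55 = 7.5/0.55 = 13.636 cmH2O·s/L.
C = Vt/(Pplat − PEEP) = 355.0 / (22.0 − 10) = 355.0/12.0 = 29.583 mL/cmH2O.
τ = R × C = 13.636 × 0.02958 L/cmH2O = 0.4034 s.
Fraction remaining at end-expiration = e^(−Te/τ) = e^(−0.82/0.4034) = 0.131 → 13.1%.

13.1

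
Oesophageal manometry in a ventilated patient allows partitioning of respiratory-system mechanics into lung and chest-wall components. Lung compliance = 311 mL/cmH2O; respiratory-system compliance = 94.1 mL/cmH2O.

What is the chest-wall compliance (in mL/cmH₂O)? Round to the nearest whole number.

1/Ccw = 1/Crs − 1/CL.
1/Ccw = 1/94.1 − 1/311 = 0.007412.
Ccw = 134.92 mL/cmH2O.

135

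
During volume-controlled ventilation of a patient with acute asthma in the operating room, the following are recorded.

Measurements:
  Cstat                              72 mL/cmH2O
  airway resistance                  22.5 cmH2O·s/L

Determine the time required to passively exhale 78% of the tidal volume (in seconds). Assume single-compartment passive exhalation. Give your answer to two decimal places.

2.45

τ = R × C = 22.5 × 72 mL/cmH2O = 22.5 × 0.072 L/cmH2O = 1.62 s.
Exhaled fraction f = 1 − e^(−t/τ) → t = −τ·ln(1 − f) = −1.62·ln(0.22) = 2.453 s.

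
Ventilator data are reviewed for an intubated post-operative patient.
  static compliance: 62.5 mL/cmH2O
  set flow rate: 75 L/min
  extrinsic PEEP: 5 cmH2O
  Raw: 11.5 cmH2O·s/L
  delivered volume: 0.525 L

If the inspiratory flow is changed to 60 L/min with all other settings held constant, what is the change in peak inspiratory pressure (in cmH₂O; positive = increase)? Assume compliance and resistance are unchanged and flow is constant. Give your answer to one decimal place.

Flow: 75 L/min ÷ 60 = 1.25 L/s.
New flow: 60 L/min ÷ 60 = 1 L/s.
PIP = Vt/C + R·V̇ + PEEP (constant-flow equation of motion).
Only the resistive term changes: ΔPIP = R × ΔV̇ = 11.5 × (1 − 1.25) = 11.5 × -0.25 = -2.875 cmH2O.

-2.9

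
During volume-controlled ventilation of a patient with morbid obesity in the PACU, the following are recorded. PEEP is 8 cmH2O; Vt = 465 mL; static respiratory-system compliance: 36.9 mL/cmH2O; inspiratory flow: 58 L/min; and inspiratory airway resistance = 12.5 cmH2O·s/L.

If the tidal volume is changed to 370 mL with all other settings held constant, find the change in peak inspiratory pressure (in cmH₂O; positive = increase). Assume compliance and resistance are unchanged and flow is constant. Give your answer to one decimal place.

PIP = Vt/C + R·V̇ + PEEP (constant-flow equation of motion).
Only the elastic term changes: ΔPIP = ΔVt / C = (370 − 465) / 36.9 = -2.575 cmH2O.

-2.6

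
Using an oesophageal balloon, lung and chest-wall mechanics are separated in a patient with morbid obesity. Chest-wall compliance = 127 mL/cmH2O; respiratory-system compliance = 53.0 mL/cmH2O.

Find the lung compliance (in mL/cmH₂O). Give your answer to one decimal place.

1/CL = 1/Crs − 1/Ccw.
1/CL = 1/53.0 − 1/127 = 0.01099.
CL = 90.992 mL/cmH2O.

91.0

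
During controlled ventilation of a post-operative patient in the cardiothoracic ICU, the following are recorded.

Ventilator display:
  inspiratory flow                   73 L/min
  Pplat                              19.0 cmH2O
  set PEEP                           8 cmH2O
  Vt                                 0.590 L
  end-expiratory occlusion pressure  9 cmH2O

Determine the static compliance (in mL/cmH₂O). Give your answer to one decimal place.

59.0

End-expiratory occlusion gives total PEEP = 9 cmH2O (intrinsic PEEP = 9 − 8 = 1). Use total PEEP for the elastic gradient.
Cstat = Vt / (Pplat − PEEPtotal) = 590 / (19.0 − 9) = 590 / 10.0 = 59.0 mL/cmH2O.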